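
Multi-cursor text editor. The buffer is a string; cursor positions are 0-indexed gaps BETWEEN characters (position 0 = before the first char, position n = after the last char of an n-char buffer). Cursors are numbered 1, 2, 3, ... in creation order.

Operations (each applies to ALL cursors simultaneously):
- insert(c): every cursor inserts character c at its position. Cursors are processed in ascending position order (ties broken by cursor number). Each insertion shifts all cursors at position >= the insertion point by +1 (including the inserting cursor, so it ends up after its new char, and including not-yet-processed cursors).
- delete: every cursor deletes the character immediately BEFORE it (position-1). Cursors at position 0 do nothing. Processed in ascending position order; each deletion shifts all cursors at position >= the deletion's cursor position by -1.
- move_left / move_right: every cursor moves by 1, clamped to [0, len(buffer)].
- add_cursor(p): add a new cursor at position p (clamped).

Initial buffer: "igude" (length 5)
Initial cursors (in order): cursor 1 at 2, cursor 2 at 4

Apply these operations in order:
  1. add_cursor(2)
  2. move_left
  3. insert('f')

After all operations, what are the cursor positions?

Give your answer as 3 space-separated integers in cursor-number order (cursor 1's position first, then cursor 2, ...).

Answer: 3 6 3

Derivation:
After op 1 (add_cursor(2)): buffer="igude" (len 5), cursors c1@2 c3@2 c2@4, authorship .....
After op 2 (move_left): buffer="igude" (len 5), cursors c1@1 c3@1 c2@3, authorship .....
After op 3 (insert('f')): buffer="iffgufde" (len 8), cursors c1@3 c3@3 c2@6, authorship .13..2..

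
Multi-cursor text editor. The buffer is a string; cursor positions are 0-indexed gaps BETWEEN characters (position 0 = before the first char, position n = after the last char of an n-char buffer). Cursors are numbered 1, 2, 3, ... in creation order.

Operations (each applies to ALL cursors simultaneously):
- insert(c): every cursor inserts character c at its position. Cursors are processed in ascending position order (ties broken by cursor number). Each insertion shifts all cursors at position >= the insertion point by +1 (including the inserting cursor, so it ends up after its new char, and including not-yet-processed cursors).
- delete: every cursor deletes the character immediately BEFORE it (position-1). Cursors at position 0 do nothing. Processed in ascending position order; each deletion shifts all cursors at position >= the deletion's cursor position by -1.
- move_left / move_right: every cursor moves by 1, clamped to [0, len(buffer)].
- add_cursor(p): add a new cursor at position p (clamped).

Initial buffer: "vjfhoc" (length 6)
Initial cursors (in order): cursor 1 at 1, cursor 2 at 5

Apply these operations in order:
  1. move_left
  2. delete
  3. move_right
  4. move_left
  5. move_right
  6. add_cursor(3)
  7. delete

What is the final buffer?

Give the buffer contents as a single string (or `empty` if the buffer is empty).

Answer: jc

Derivation:
After op 1 (move_left): buffer="vjfhoc" (len 6), cursors c1@0 c2@4, authorship ......
After op 2 (delete): buffer="vjfoc" (len 5), cursors c1@0 c2@3, authorship .....
After op 3 (move_right): buffer="vjfoc" (len 5), cursors c1@1 c2@4, authorship .....
After op 4 (move_left): buffer="vjfoc" (len 5), cursors c1@0 c2@3, authorship .....
After op 5 (move_right): buffer="vjfoc" (len 5), cursors c1@1 c2@4, authorship .....
After op 6 (add_cursor(3)): buffer="vjfoc" (len 5), cursors c1@1 c3@3 c2@4, authorship .....
After op 7 (delete): buffer="jc" (len 2), cursors c1@0 c2@1 c3@1, authorship ..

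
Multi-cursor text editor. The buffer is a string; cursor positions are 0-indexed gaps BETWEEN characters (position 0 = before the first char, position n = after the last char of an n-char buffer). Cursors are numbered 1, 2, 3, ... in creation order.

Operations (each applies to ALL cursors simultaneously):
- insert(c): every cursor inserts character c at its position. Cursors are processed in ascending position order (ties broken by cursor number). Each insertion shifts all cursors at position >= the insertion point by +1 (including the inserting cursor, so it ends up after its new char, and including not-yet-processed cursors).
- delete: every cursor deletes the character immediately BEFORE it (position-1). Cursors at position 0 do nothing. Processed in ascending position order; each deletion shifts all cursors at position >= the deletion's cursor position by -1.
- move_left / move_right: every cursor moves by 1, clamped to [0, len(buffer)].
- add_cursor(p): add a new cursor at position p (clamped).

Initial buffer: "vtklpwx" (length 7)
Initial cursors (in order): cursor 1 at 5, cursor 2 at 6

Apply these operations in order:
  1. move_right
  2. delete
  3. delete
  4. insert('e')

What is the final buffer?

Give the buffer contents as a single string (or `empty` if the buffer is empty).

After op 1 (move_right): buffer="vtklpwx" (len 7), cursors c1@6 c2@7, authorship .......
After op 2 (delete): buffer="vtklp" (len 5), cursors c1@5 c2@5, authorship .....
After op 3 (delete): buffer="vtk" (len 3), cursors c1@3 c2@3, authorship ...
After op 4 (insert('e')): buffer="vtkee" (len 5), cursors c1@5 c2@5, authorship ...12

Answer: vtkee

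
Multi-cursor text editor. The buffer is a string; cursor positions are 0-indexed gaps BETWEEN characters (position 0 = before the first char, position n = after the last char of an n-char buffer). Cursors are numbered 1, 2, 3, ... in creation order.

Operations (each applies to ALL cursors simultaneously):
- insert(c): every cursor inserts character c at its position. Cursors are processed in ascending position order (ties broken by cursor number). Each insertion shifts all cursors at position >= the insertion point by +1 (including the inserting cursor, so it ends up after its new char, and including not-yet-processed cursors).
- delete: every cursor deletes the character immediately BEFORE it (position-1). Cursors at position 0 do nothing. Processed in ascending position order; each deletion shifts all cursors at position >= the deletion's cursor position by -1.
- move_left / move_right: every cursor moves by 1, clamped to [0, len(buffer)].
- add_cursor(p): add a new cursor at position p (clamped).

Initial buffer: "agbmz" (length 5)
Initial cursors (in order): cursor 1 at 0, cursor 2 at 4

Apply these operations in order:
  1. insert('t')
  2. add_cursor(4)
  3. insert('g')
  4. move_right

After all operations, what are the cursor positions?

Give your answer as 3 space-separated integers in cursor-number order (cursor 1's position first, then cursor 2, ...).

Answer: 3 10 7

Derivation:
After op 1 (insert('t')): buffer="tagbmtz" (len 7), cursors c1@1 c2@6, authorship 1....2.
After op 2 (add_cursor(4)): buffer="tagbmtz" (len 7), cursors c1@1 c3@4 c2@6, authorship 1....2.
After op 3 (insert('g')): buffer="tgagbgmtgz" (len 10), cursors c1@2 c3@6 c2@9, authorship 11...3.22.
After op 4 (move_right): buffer="tgagbgmtgz" (len 10), cursors c1@3 c3@7 c2@10, authorship 11...3.22.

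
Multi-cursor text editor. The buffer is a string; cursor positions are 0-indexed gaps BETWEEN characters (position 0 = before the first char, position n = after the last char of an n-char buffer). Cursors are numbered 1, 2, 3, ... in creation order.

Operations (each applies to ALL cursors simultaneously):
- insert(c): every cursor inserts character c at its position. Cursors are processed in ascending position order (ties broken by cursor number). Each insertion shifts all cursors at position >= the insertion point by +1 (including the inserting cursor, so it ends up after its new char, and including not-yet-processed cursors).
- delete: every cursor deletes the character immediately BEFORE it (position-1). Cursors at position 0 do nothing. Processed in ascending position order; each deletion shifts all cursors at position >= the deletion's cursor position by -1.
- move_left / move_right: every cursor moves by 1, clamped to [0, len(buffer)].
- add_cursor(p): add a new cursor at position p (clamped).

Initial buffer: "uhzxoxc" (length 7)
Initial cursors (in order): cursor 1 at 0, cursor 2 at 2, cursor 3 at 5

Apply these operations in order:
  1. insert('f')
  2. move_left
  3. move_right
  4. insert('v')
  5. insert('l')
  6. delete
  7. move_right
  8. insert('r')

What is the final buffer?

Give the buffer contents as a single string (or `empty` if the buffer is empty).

Answer: fvurhfvzrxofvxrc

Derivation:
After op 1 (insert('f')): buffer="fuhfzxofxc" (len 10), cursors c1@1 c2@4 c3@8, authorship 1..2...3..
After op 2 (move_left): buffer="fuhfzxofxc" (len 10), cursors c1@0 c2@3 c3@7, authorship 1..2...3..
After op 3 (move_right): buffer="fuhfzxofxc" (len 10), cursors c1@1 c2@4 c3@8, authorship 1..2...3..
After op 4 (insert('v')): buffer="fvuhfvzxofvxc" (len 13), cursors c1@2 c2@6 c3@11, authorship 11..22...33..
After op 5 (insert('l')): buffer="fvluhfvlzxofvlxc" (len 16), cursors c1@3 c2@8 c3@14, authorship 111..222...333..
After op 6 (delete): buffer="fvuhfvzxofvxc" (len 13), cursors c1@2 c2@6 c3@11, authorship 11..22...33..
After op 7 (move_right): buffer="fvuhfvzxofvxc" (len 13), cursors c1@3 c2@7 c3@12, authorship 11..22...33..
After op 8 (insert('r')): buffer="fvurhfvzrxofvxrc" (len 16), cursors c1@4 c2@9 c3@15, authorship 11.1.22.2..33.3.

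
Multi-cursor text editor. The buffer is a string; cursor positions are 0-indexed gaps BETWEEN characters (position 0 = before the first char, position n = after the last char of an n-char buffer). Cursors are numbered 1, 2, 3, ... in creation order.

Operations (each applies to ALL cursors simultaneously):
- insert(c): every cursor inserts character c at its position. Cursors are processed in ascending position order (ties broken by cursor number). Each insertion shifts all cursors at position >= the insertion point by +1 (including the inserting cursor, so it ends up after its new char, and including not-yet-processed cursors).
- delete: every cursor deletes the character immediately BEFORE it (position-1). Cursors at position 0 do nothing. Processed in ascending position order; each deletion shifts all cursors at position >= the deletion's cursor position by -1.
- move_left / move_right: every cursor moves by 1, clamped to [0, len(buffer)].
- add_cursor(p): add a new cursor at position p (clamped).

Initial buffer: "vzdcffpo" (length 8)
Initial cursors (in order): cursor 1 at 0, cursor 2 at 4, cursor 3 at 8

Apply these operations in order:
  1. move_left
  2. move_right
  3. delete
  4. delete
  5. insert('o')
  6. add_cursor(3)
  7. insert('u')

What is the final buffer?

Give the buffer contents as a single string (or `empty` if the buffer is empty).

Answer: ouzouuffou

Derivation:
After op 1 (move_left): buffer="vzdcffpo" (len 8), cursors c1@0 c2@3 c3@7, authorship ........
After op 2 (move_right): buffer="vzdcffpo" (len 8), cursors c1@1 c2@4 c3@8, authorship ........
After op 3 (delete): buffer="zdffp" (len 5), cursors c1@0 c2@2 c3@5, authorship .....
After op 4 (delete): buffer="zff" (len 3), cursors c1@0 c2@1 c3@3, authorship ...
After op 5 (insert('o')): buffer="ozoffo" (len 6), cursors c1@1 c2@3 c3@6, authorship 1.2..3
After op 6 (add_cursor(3)): buffer="ozoffo" (len 6), cursors c1@1 c2@3 c4@3 c3@6, authorship 1.2..3
After op 7 (insert('u')): buffer="ouzouuffou" (len 10), cursors c1@2 c2@6 c4@6 c3@10, authorship 11.224..33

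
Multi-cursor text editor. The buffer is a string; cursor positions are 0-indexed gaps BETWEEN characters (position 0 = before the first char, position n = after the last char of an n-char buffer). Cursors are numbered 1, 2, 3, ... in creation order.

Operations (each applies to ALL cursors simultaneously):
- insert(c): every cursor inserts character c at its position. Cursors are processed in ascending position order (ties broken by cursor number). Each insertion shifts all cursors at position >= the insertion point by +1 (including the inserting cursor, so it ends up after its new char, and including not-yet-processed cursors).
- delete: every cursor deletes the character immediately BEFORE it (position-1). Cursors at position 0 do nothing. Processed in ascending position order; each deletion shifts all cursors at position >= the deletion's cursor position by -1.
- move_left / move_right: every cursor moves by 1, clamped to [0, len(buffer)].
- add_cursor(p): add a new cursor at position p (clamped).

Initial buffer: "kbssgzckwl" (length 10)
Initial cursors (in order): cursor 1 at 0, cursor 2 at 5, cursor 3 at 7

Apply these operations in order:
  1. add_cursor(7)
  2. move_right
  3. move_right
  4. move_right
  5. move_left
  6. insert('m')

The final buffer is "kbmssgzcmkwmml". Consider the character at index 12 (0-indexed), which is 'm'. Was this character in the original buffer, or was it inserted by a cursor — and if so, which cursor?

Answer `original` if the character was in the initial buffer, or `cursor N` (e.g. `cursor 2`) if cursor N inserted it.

Answer: cursor 4

Derivation:
After op 1 (add_cursor(7)): buffer="kbssgzckwl" (len 10), cursors c1@0 c2@5 c3@7 c4@7, authorship ..........
After op 2 (move_right): buffer="kbssgzckwl" (len 10), cursors c1@1 c2@6 c3@8 c4@8, authorship ..........
After op 3 (move_right): buffer="kbssgzckwl" (len 10), cursors c1@2 c2@7 c3@9 c4@9, authorship ..........
After op 4 (move_right): buffer="kbssgzckwl" (len 10), cursors c1@3 c2@8 c3@10 c4@10, authorship ..........
After op 5 (move_left): buffer="kbssgzckwl" (len 10), cursors c1@2 c2@7 c3@9 c4@9, authorship ..........
After op 6 (insert('m')): buffer="kbmssgzcmkwmml" (len 14), cursors c1@3 c2@9 c3@13 c4@13, authorship ..1.....2..34.
Authorship (.=original, N=cursor N): . . 1 . . . . . 2 . . 3 4 .
Index 12: author = 4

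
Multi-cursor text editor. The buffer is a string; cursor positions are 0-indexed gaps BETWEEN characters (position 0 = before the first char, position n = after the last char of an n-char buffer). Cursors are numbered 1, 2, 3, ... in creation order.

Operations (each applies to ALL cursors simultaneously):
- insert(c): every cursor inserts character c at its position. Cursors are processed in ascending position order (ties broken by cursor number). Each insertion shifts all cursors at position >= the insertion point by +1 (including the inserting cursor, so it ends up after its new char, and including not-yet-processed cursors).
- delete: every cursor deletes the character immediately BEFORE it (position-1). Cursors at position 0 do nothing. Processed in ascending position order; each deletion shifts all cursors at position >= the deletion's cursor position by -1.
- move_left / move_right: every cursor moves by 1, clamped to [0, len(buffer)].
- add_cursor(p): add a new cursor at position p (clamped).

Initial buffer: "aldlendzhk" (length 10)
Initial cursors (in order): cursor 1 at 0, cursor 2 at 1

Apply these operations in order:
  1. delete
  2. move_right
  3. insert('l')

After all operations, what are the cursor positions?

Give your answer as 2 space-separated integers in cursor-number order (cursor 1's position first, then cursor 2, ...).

After op 1 (delete): buffer="ldlendzhk" (len 9), cursors c1@0 c2@0, authorship .........
After op 2 (move_right): buffer="ldlendzhk" (len 9), cursors c1@1 c2@1, authorship .........
After op 3 (insert('l')): buffer="llldlendzhk" (len 11), cursors c1@3 c2@3, authorship .12........

Answer: 3 3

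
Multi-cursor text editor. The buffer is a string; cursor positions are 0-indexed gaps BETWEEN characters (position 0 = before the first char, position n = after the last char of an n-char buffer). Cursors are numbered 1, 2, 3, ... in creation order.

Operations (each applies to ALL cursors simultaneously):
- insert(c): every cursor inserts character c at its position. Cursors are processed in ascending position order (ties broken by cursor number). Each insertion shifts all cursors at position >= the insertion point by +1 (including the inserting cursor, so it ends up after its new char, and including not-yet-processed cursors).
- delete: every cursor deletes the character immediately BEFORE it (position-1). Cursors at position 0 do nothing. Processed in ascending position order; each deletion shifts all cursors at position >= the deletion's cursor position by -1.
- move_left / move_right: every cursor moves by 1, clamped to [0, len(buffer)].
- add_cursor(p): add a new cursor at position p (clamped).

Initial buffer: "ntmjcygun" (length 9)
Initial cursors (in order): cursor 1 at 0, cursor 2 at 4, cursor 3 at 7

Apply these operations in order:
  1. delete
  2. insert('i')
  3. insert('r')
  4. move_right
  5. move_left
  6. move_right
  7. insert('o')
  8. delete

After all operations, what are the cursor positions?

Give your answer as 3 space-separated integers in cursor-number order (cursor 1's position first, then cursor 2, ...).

After op 1 (delete): buffer="ntmcyun" (len 7), cursors c1@0 c2@3 c3@5, authorship .......
After op 2 (insert('i')): buffer="intmicyiun" (len 10), cursors c1@1 c2@5 c3@8, authorship 1...2..3..
After op 3 (insert('r')): buffer="irntmircyirun" (len 13), cursors c1@2 c2@7 c3@11, authorship 11...22..33..
After op 4 (move_right): buffer="irntmircyirun" (len 13), cursors c1@3 c2@8 c3@12, authorship 11...22..33..
After op 5 (move_left): buffer="irntmircyirun" (len 13), cursors c1@2 c2@7 c3@11, authorship 11...22..33..
After op 6 (move_right): buffer="irntmircyirun" (len 13), cursors c1@3 c2@8 c3@12, authorship 11...22..33..
After op 7 (insert('o')): buffer="irnotmircoyiruon" (len 16), cursors c1@4 c2@10 c3@15, authorship 11.1..22.2.33.3.
After op 8 (delete): buffer="irntmircyirun" (len 13), cursors c1@3 c2@8 c3@12, authorship 11...22..33..

Answer: 3 8 12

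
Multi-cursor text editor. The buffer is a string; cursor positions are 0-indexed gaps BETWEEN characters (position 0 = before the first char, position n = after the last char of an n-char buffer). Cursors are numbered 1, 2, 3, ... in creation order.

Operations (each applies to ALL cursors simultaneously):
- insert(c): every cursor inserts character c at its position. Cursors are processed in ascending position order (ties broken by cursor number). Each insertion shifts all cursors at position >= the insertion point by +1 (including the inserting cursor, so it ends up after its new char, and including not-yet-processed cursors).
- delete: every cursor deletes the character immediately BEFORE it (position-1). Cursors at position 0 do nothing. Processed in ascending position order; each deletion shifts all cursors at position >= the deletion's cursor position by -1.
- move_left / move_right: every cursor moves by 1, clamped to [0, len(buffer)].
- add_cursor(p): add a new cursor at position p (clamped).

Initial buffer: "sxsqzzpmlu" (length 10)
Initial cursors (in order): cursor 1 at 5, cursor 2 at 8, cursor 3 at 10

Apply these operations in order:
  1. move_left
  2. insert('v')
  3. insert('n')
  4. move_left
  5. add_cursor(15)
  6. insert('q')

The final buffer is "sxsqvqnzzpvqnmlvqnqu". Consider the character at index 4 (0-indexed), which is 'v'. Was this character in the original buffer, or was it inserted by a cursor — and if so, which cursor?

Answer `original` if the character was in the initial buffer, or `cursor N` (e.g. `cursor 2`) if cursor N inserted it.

Answer: cursor 1

Derivation:
After op 1 (move_left): buffer="sxsqzzpmlu" (len 10), cursors c1@4 c2@7 c3@9, authorship ..........
After op 2 (insert('v')): buffer="sxsqvzzpvmlvu" (len 13), cursors c1@5 c2@9 c3@12, authorship ....1...2..3.
After op 3 (insert('n')): buffer="sxsqvnzzpvnmlvnu" (len 16), cursors c1@6 c2@11 c3@15, authorship ....11...22..33.
After op 4 (move_left): buffer="sxsqvnzzpvnmlvnu" (len 16), cursors c1@5 c2@10 c3@14, authorship ....11...22..33.
After op 5 (add_cursor(15)): buffer="sxsqvnzzpvnmlvnu" (len 16), cursors c1@5 c2@10 c3@14 c4@15, authorship ....11...22..33.
After op 6 (insert('q')): buffer="sxsqvqnzzpvqnmlvqnqu" (len 20), cursors c1@6 c2@12 c3@17 c4@19, authorship ....111...222..3334.
Authorship (.=original, N=cursor N): . . . . 1 1 1 . . . 2 2 2 . . 3 3 3 4 .
Index 4: author = 1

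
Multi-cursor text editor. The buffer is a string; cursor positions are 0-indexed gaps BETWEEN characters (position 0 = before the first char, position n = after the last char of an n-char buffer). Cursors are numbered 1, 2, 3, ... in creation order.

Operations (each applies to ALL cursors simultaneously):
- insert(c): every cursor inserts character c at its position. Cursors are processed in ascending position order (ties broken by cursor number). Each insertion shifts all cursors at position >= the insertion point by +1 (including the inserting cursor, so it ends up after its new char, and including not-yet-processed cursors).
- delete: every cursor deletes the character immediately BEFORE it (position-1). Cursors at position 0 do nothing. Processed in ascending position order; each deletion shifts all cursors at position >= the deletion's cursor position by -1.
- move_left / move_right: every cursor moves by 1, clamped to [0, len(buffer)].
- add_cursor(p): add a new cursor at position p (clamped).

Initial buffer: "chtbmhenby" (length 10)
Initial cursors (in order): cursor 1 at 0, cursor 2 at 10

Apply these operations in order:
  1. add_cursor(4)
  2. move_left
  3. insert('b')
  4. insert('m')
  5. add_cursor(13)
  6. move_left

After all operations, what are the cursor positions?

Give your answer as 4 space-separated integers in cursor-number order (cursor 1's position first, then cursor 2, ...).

After op 1 (add_cursor(4)): buffer="chtbmhenby" (len 10), cursors c1@0 c3@4 c2@10, authorship ..........
After op 2 (move_left): buffer="chtbmhenby" (len 10), cursors c1@0 c3@3 c2@9, authorship ..........
After op 3 (insert('b')): buffer="bchtbbmhenbby" (len 13), cursors c1@1 c3@5 c2@12, authorship 1...3......2.
After op 4 (insert('m')): buffer="bmchtbmbmhenbbmy" (len 16), cursors c1@2 c3@7 c2@15, authorship 11...33......22.
After op 5 (add_cursor(13)): buffer="bmchtbmbmhenbbmy" (len 16), cursors c1@2 c3@7 c4@13 c2@15, authorship 11...33......22.
After op 6 (move_left): buffer="bmchtbmbmhenbbmy" (len 16), cursors c1@1 c3@6 c4@12 c2@14, authorship 11...33......22.

Answer: 1 14 6 12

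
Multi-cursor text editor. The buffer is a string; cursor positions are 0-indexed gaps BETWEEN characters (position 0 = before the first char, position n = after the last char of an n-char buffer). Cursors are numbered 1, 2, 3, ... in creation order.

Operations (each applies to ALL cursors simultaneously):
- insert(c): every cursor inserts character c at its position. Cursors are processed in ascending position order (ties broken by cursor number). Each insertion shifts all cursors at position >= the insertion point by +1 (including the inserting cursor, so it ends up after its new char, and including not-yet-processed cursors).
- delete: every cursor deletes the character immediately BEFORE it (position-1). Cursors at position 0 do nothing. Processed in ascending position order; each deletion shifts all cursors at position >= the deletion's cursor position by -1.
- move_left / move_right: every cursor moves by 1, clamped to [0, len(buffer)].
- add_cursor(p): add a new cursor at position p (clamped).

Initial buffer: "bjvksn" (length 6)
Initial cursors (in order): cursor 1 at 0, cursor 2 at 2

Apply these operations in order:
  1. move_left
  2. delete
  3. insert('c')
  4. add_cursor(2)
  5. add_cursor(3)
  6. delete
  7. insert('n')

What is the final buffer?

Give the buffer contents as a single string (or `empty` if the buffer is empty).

After op 1 (move_left): buffer="bjvksn" (len 6), cursors c1@0 c2@1, authorship ......
After op 2 (delete): buffer="jvksn" (len 5), cursors c1@0 c2@0, authorship .....
After op 3 (insert('c')): buffer="ccjvksn" (len 7), cursors c1@2 c2@2, authorship 12.....
After op 4 (add_cursor(2)): buffer="ccjvksn" (len 7), cursors c1@2 c2@2 c3@2, authorship 12.....
After op 5 (add_cursor(3)): buffer="ccjvksn" (len 7), cursors c1@2 c2@2 c3@2 c4@3, authorship 12.....
After op 6 (delete): buffer="vksn" (len 4), cursors c1@0 c2@0 c3@0 c4@0, authorship ....
After op 7 (insert('n')): buffer="nnnnvksn" (len 8), cursors c1@4 c2@4 c3@4 c4@4, authorship 1234....

Answer: nnnnvksn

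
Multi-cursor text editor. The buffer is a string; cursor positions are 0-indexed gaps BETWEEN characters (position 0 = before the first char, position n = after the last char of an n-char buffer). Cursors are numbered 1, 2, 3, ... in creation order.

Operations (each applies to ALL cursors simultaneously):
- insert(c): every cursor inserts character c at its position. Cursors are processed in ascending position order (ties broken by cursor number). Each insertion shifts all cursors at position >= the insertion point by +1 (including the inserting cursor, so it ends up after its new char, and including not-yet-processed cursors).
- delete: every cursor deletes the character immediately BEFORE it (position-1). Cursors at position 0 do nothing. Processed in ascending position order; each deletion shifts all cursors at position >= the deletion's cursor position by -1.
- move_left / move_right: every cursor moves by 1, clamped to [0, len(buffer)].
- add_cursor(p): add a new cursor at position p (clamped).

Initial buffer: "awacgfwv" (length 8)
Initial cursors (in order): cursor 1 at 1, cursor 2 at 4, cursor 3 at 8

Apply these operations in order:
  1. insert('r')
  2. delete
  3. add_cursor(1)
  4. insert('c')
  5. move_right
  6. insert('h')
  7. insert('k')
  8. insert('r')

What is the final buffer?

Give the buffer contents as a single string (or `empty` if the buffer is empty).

Answer: accwhhkkrraccghkrfwvchkr

Derivation:
After op 1 (insert('r')): buffer="arwacrgfwvr" (len 11), cursors c1@2 c2@6 c3@11, authorship .1...2....3
After op 2 (delete): buffer="awacgfwv" (len 8), cursors c1@1 c2@4 c3@8, authorship ........
After op 3 (add_cursor(1)): buffer="awacgfwv" (len 8), cursors c1@1 c4@1 c2@4 c3@8, authorship ........
After op 4 (insert('c')): buffer="accwaccgfwvc" (len 12), cursors c1@3 c4@3 c2@7 c3@12, authorship .14...2....3
After op 5 (move_right): buffer="accwaccgfwvc" (len 12), cursors c1@4 c4@4 c2@8 c3@12, authorship .14...2....3
After op 6 (insert('h')): buffer="accwhhaccghfwvch" (len 16), cursors c1@6 c4@6 c2@11 c3@16, authorship .14.14..2.2...33
After op 7 (insert('k')): buffer="accwhhkkaccghkfwvchk" (len 20), cursors c1@8 c4@8 c2@14 c3@20, authorship .14.1414..2.22...333
After op 8 (insert('r')): buffer="accwhhkkrraccghkrfwvchkr" (len 24), cursors c1@10 c4@10 c2@17 c3@24, authorship .14.141414..2.222...3333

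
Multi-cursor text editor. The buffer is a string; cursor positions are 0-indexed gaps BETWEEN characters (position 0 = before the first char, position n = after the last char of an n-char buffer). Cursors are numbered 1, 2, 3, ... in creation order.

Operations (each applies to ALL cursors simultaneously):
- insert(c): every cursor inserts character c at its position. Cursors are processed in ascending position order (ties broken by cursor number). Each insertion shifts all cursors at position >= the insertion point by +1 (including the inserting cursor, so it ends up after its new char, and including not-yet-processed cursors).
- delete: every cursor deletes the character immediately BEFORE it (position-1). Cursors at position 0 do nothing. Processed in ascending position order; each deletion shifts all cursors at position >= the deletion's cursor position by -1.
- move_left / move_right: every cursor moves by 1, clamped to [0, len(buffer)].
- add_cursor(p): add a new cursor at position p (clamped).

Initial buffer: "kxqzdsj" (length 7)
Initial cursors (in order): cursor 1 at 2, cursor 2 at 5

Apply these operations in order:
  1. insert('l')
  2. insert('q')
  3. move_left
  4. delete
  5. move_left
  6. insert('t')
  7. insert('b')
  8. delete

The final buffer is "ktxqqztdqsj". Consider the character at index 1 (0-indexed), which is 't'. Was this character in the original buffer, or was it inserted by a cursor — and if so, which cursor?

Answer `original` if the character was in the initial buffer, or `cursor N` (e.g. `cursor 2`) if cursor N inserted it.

Answer: cursor 1

Derivation:
After op 1 (insert('l')): buffer="kxlqzdlsj" (len 9), cursors c1@3 c2@7, authorship ..1...2..
After op 2 (insert('q')): buffer="kxlqqzdlqsj" (len 11), cursors c1@4 c2@9, authorship ..11...22..
After op 3 (move_left): buffer="kxlqqzdlqsj" (len 11), cursors c1@3 c2@8, authorship ..11...22..
After op 4 (delete): buffer="kxqqzdqsj" (len 9), cursors c1@2 c2@6, authorship ..1...2..
After op 5 (move_left): buffer="kxqqzdqsj" (len 9), cursors c1@1 c2@5, authorship ..1...2..
After op 6 (insert('t')): buffer="ktxqqztdqsj" (len 11), cursors c1@2 c2@7, authorship .1.1..2.2..
After op 7 (insert('b')): buffer="ktbxqqztbdqsj" (len 13), cursors c1@3 c2@9, authorship .11.1..22.2..
After op 8 (delete): buffer="ktxqqztdqsj" (len 11), cursors c1@2 c2@7, authorship .1.1..2.2..
Authorship (.=original, N=cursor N): . 1 . 1 . . 2 . 2 . .
Index 1: author = 1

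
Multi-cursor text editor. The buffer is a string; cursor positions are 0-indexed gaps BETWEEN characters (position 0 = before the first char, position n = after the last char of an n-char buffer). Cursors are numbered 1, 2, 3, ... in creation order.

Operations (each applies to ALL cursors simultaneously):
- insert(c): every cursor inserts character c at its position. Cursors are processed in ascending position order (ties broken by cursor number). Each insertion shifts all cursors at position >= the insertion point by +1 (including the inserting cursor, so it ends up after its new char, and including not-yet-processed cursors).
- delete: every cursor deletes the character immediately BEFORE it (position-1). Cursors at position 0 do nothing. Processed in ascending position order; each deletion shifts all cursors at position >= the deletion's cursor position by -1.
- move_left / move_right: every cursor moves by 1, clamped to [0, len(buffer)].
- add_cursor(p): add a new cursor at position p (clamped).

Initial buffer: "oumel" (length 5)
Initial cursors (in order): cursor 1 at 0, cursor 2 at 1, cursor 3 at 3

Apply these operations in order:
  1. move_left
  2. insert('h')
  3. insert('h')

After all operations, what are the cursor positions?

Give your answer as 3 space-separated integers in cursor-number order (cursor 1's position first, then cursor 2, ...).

After op 1 (move_left): buffer="oumel" (len 5), cursors c1@0 c2@0 c3@2, authorship .....
After op 2 (insert('h')): buffer="hhouhmel" (len 8), cursors c1@2 c2@2 c3@5, authorship 12..3...
After op 3 (insert('h')): buffer="hhhhouhhmel" (len 11), cursors c1@4 c2@4 c3@8, authorship 1212..33...

Answer: 4 4 8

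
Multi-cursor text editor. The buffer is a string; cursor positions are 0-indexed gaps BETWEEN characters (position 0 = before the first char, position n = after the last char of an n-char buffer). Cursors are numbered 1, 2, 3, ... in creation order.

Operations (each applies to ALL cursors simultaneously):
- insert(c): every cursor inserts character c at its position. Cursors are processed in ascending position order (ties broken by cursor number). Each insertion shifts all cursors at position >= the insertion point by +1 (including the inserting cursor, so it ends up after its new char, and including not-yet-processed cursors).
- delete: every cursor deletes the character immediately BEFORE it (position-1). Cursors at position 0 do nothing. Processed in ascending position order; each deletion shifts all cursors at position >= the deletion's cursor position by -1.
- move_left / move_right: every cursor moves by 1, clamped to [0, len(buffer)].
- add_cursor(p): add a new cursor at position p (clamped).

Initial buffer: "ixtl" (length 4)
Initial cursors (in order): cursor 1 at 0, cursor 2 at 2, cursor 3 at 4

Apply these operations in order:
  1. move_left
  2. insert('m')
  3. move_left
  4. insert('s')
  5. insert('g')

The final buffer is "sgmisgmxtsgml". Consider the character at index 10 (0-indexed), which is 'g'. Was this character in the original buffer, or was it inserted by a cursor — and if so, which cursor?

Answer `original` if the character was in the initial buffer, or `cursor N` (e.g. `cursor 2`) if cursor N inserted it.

After op 1 (move_left): buffer="ixtl" (len 4), cursors c1@0 c2@1 c3@3, authorship ....
After op 2 (insert('m')): buffer="mimxtml" (len 7), cursors c1@1 c2@3 c3@6, authorship 1.2..3.
After op 3 (move_left): buffer="mimxtml" (len 7), cursors c1@0 c2@2 c3@5, authorship 1.2..3.
After op 4 (insert('s')): buffer="smismxtsml" (len 10), cursors c1@1 c2@4 c3@8, authorship 11.22..33.
After op 5 (insert('g')): buffer="sgmisgmxtsgml" (len 13), cursors c1@2 c2@6 c3@11, authorship 111.222..333.
Authorship (.=original, N=cursor N): 1 1 1 . 2 2 2 . . 3 3 3 .
Index 10: author = 3

Answer: cursor 3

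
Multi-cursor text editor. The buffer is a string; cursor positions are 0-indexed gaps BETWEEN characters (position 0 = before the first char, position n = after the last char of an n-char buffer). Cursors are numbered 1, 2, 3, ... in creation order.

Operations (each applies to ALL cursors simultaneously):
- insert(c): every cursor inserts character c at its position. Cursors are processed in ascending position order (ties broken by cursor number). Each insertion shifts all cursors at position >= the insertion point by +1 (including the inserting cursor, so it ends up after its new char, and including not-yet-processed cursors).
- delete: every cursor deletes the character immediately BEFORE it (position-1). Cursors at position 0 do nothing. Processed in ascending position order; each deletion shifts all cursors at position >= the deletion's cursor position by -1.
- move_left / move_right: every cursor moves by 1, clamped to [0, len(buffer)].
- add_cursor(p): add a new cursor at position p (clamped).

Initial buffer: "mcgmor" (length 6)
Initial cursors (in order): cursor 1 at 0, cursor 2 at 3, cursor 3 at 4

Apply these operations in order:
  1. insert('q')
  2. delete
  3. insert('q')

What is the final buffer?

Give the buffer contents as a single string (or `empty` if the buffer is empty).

After op 1 (insert('q')): buffer="qmcgqmqor" (len 9), cursors c1@1 c2@5 c3@7, authorship 1...2.3..
After op 2 (delete): buffer="mcgmor" (len 6), cursors c1@0 c2@3 c3@4, authorship ......
After op 3 (insert('q')): buffer="qmcgqmqor" (len 9), cursors c1@1 c2@5 c3@7, authorship 1...2.3..

Answer: qmcgqmqor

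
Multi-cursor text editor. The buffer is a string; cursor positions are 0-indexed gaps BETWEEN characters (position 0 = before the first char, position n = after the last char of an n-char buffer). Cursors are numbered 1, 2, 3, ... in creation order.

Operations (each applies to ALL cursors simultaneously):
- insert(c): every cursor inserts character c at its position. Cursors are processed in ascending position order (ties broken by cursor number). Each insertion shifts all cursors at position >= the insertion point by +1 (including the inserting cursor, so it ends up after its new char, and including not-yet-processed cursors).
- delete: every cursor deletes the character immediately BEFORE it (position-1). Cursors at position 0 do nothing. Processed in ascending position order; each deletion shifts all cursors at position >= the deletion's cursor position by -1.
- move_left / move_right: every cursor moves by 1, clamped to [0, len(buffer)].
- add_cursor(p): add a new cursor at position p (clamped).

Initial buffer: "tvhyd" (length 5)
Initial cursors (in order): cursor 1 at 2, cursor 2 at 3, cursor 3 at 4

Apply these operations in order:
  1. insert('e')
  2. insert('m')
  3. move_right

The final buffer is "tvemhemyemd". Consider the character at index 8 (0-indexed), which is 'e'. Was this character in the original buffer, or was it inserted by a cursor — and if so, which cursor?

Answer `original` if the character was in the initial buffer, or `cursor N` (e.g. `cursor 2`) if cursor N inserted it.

Answer: cursor 3

Derivation:
After op 1 (insert('e')): buffer="tveheyed" (len 8), cursors c1@3 c2@5 c3@7, authorship ..1.2.3.
After op 2 (insert('m')): buffer="tvemhemyemd" (len 11), cursors c1@4 c2@7 c3@10, authorship ..11.22.33.
After op 3 (move_right): buffer="tvemhemyemd" (len 11), cursors c1@5 c2@8 c3@11, authorship ..11.22.33.
Authorship (.=original, N=cursor N): . . 1 1 . 2 2 . 3 3 .
Index 8: author = 3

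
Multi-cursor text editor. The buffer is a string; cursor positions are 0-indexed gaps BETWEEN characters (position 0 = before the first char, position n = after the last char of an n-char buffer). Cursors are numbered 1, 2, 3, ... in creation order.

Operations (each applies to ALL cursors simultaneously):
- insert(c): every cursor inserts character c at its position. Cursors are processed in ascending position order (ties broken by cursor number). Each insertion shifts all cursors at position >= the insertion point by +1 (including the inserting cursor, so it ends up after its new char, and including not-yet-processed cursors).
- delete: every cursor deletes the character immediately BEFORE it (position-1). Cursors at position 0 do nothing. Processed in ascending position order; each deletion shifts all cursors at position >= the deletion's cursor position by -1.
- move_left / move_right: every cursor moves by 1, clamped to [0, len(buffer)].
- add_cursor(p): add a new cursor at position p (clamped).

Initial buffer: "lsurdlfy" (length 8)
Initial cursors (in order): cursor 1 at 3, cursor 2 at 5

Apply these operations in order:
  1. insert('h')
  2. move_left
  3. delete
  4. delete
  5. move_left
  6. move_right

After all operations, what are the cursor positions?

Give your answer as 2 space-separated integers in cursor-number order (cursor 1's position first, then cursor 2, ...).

Answer: 1 2

Derivation:
After op 1 (insert('h')): buffer="lsuhrdhlfy" (len 10), cursors c1@4 c2@7, authorship ...1..2...
After op 2 (move_left): buffer="lsuhrdhlfy" (len 10), cursors c1@3 c2@6, authorship ...1..2...
After op 3 (delete): buffer="lshrhlfy" (len 8), cursors c1@2 c2@4, authorship ..1.2...
After op 4 (delete): buffer="lhhlfy" (len 6), cursors c1@1 c2@2, authorship .12...
After op 5 (move_left): buffer="lhhlfy" (len 6), cursors c1@0 c2@1, authorship .12...
After op 6 (move_right): buffer="lhhlfy" (len 6), cursors c1@1 c2@2, authorship .12...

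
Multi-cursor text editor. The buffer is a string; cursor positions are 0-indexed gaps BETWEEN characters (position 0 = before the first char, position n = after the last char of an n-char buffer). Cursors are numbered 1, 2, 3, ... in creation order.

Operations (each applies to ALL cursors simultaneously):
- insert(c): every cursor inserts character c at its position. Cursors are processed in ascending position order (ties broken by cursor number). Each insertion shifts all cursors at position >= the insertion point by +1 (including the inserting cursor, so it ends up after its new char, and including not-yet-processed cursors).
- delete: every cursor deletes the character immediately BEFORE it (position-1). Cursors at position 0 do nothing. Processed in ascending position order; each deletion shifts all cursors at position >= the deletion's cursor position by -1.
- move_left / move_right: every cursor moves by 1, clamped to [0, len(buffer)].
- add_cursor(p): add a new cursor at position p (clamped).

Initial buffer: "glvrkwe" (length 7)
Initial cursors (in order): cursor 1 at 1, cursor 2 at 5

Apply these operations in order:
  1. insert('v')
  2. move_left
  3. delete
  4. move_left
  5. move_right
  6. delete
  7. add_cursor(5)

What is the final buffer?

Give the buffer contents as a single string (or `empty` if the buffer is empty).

Answer: lvvwe

Derivation:
After op 1 (insert('v')): buffer="gvlvrkvwe" (len 9), cursors c1@2 c2@7, authorship .1....2..
After op 2 (move_left): buffer="gvlvrkvwe" (len 9), cursors c1@1 c2@6, authorship .1....2..
After op 3 (delete): buffer="vlvrvwe" (len 7), cursors c1@0 c2@4, authorship 1...2..
After op 4 (move_left): buffer="vlvrvwe" (len 7), cursors c1@0 c2@3, authorship 1...2..
After op 5 (move_right): buffer="vlvrvwe" (len 7), cursors c1@1 c2@4, authorship 1...2..
After op 6 (delete): buffer="lvvwe" (len 5), cursors c1@0 c2@2, authorship ..2..
After op 7 (add_cursor(5)): buffer="lvvwe" (len 5), cursors c1@0 c2@2 c3@5, authorship ..2..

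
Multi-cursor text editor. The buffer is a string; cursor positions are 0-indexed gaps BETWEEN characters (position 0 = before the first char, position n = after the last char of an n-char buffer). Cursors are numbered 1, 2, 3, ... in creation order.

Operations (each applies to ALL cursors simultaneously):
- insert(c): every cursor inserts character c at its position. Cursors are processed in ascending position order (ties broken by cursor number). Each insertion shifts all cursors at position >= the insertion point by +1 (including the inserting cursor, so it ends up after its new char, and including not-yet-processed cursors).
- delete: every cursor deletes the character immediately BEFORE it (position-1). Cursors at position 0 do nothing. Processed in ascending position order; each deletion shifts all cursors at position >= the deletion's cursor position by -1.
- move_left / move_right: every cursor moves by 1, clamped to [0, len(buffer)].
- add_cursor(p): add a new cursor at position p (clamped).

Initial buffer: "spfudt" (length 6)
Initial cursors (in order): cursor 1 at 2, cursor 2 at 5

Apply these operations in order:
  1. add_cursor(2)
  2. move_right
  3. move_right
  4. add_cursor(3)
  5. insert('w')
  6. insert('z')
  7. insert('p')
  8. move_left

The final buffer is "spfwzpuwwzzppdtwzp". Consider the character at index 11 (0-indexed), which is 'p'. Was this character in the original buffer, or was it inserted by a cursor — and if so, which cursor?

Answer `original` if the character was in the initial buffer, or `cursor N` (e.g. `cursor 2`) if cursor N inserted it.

Answer: cursor 1

Derivation:
After op 1 (add_cursor(2)): buffer="spfudt" (len 6), cursors c1@2 c3@2 c2@5, authorship ......
After op 2 (move_right): buffer="spfudt" (len 6), cursors c1@3 c3@3 c2@6, authorship ......
After op 3 (move_right): buffer="spfudt" (len 6), cursors c1@4 c3@4 c2@6, authorship ......
After op 4 (add_cursor(3)): buffer="spfudt" (len 6), cursors c4@3 c1@4 c3@4 c2@6, authorship ......
After op 5 (insert('w')): buffer="spfwuwwdtw" (len 10), cursors c4@4 c1@7 c3@7 c2@10, authorship ...4.13..2
After op 6 (insert('z')): buffer="spfwzuwwzzdtwz" (len 14), cursors c4@5 c1@10 c3@10 c2@14, authorship ...44.1313..22
After op 7 (insert('p')): buffer="spfwzpuwwzzppdtwzp" (len 18), cursors c4@6 c1@13 c3@13 c2@18, authorship ...444.131313..222
After op 8 (move_left): buffer="spfwzpuwwzzppdtwzp" (len 18), cursors c4@5 c1@12 c3@12 c2@17, authorship ...444.131313..222
Authorship (.=original, N=cursor N): . . . 4 4 4 . 1 3 1 3 1 3 . . 2 2 2
Index 11: author = 1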